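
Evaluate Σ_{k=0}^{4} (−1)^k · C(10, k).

126

The partial alternating sum Σ_{k=0}^{4} (−1)^k C(10,k) = (−1)^4 C(9,4) = 126.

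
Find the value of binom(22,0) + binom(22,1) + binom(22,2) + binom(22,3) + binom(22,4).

9109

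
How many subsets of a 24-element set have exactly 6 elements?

134596

Choose the 6 positions: C(24,6) = 134596.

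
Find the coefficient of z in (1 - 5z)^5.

The general term is C(5,j)·(1)^j·(-5z)^(5-j); the z^1 term has j = 4.
C(5,4) = 5.
Coefficient = C(5,4) · (-5)^1 = 5 · (-5) = -25.

-25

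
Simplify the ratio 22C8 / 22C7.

15/8

C(n,k+1)/C(n,k) = (n−k)/(k+1) = (22−7)/(7+1) = 15/8.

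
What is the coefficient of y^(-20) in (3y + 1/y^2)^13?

General term: C(13,j)·(3y)^j·(1/y^2)^(13-j), with y-exponent 1j − 2(13−j) = 3j − 26.
Set 3j − 26 = -20: j = 2.
C(13,2) = 78; 3^2 = 9; 1^11 = 1.
Coefficient = 78 · 9 · 1 = 702.

702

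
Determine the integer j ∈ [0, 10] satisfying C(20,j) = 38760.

6

C(20,j) increases on 0 ≤ j ≤ 10. C(20,5) = 15504 and C(20,6) = 38760, so j = 6.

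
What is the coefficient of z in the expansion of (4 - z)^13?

The general term is C(13,j)·(4)^j·(-z)^(13-j); the z^1 term has j = 12.
C(13,12) = 13.
Coefficient = C(13,12) · 4^12 · (-1)^1 = 13 · 16777216 · (-1) = -218103808.

-218103808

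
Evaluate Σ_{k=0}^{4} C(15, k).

1 + 15 + 105 + 455 + 1365 = 1941.

1941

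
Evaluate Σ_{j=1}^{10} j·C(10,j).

Since j·C(10,j) = 10·C(9,j−1), the sum is 10·2^9 = 10·512 = 5120.

5120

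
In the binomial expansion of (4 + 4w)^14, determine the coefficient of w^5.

The general term is C(14,j)·(4)^j·(4w)^(14-j); the w^5 term has j = 9.
C(14,9) = 2002.
Coefficient = C(14,9) · 4^9 · 4^5 = 2002 · 262144 · 1024 = 537407782912.

537407782912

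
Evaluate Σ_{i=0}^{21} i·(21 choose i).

22020096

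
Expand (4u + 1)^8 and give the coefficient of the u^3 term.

The general term is C(8,j)·(4u)^j·(1)^(8-j); the u^3 term has j = 3.
C(8,3) = 56.
Coefficient = C(8,3) · 4^3 = 56 · 64 = 3584.

3584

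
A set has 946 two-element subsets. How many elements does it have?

n(n−1)/2 = 946 ⇒ n(n−1) = 1892. Since 44·43 = 1892, n = 44.

44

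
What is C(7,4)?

C(7,4) = C(7,3) by symmetry.
C(7,3) = (7·6·5) / 3! = 210 / 6 = 35.

35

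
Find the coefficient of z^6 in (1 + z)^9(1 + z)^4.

Coefficient of z^6 = Σ_{j} C(9,j)·C(4,6-j) for j from 2 to 6.
= 36 + 336 + 756 + 504 + 84 = 1716.

1716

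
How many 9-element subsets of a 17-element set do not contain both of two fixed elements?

All 9-subsets: C(17,9) = 24310. Those containing both fixed elements: C(15,7) = 6435.
24310 − 6435 = 17875.

17875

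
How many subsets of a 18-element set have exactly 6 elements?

18564

Choose the 6 positions: C(18,6) = 18564.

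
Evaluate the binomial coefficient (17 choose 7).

C(17,7) = (17·16·15·14·13·12·11) / 7! = 98017920 / 5040 = 19448.

19448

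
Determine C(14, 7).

C(14,7) = (14·13·12·11·10·9·8) / 7! = 17297280 / 5040 = 3432.

3432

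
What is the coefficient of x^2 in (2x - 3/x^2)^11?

-1140480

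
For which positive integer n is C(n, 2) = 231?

n(n−1)/2 = 231 ⇒ n(n−1) = 462. Since 22·21 = 462, n = 22.

22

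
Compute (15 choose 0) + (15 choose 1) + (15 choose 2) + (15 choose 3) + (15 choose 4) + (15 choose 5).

1 + 15 + 105 + 455 + 1365 + 3003 = 4944.

4944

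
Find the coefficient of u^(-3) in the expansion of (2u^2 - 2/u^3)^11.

-946176

General term: C(11,j)·(2u^2)^j·(-2/u^3)^(11-j), with u-exponent 2j − 3(11−j) = 5j − 33.
Set 5j − 33 = -3: j = 6.
C(11,6) = 462; 2^6 = 64; (-2)^5 = -32.
Coefficient = 462 · 64 · (-32) = -946176.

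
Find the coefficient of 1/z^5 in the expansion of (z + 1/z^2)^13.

1716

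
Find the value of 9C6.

84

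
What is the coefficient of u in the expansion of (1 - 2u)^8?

The general term is C(8,j)·(1)^j·(-2u)^(8-j); the u^1 term has j = 7.
C(8,7) = 8.
Coefficient = C(8,7) · (-2)^1 = 8 · (-2) = -16.

-16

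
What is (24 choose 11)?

2496144

C(24,11) = (24·23·22·21·20·19·18·17·16·15·14) / 11! = 99638080819200 / 39916800 = 2496144.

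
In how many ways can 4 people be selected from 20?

This is C(20,4) = 4845.

4845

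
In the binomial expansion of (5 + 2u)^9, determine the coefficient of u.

7031250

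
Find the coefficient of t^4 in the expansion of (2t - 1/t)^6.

General term: C(6,j)·(2t)^j·(-1/t)^(6-j), with t-exponent 1j − 1(6−j) = 2j − 6.
Set 2j − 6 = 4: j = 5.
C(6,5) = 6; 2^5 = 32; (-1)^1 = -1.
Coefficient = 6 · 32 · (-1) = -192.

-192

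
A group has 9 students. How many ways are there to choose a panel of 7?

This is C(9,7) = 36.

36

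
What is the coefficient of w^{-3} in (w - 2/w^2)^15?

320320

General term: C(15,j)·(w)^j·(-2/w^2)^(15-j), with w-exponent 1j − 2(15−j) = 3j − 30.
Set 3j − 30 = -3: j = 9.
C(15,9) = 5005; 1^9 = 1; (-2)^6 = 64.
Coefficient = 5005 · 1 · 64 = 320320.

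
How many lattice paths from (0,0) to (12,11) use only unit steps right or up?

Each path is a sequence of 23 steps with 12 rights: C(23,12) = 1352078.

1352078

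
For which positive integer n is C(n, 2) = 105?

15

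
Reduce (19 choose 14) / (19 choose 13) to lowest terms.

3/7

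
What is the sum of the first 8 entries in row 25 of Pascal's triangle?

726206

1 + 25 + 300 + 2300 + 12650 + 53130 + 177100 + 480700 = 726206.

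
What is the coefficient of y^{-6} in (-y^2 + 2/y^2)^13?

General term: C(13,j)·(-y^2)^j·(2/y^2)^(13-j), with y-exponent 2j − 2(13−j) = 4j − 26.
Set 4j − 26 = -6: j = 5.
C(13,5) = 1287; (-1)^5 = -1; 2^8 = 256.
Coefficient = 1287 · (-1) · 256 = -329472.

-329472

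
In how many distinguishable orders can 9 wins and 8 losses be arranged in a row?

24310

Choose positions for the wins: C(17,9) = 24310.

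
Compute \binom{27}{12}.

17383860

C(27,12) = (27·26·25·24·23·22·21·20·19·18·17·16) / 12! = 8326896754176000 / 479001600 = 17383860.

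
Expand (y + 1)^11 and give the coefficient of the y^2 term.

The general term is C(11,j)·(y)^j·(1)^(11-j); the y^2 term has j = 2.
C(11,2) = 55.
Coefficient = C(11,2) = 55.

55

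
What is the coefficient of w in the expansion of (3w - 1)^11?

33

The general term is C(11,j)·(3w)^j·(-1)^(11-j); the w^1 term has j = 1.
C(11,1) = 11.
Coefficient = C(11,1) · 3^1 = 11 · 3 = 33.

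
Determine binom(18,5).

C(18,5) = (18·17·16·15·14) / 5! = 1028160 / 120 = 8568.

8568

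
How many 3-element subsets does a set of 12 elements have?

220

C(12,3) = (12·11·10) / 3! = 1320 / 6 = 220.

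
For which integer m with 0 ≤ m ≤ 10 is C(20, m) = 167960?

9

C(20,m) increases on 0 ≤ m ≤ 10. C(20,8) = 125970 and C(20,9) = 167960, so m = 9.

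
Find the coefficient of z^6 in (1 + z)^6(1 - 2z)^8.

465

Coefficient of z^6 = Σ_{j} C(6,j)·1^j·C(8,6-j)·(-2)^(6-j) for j from 0 to 6.
= 1792 + (-10752) + 16800 + (-8960) + 1680 + (-96) + 1 = 465.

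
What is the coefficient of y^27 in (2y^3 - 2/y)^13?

-2342912

General term: C(13,j)·(2y^3)^j·(-2/y)^(13-j), with y-exponent 3j − 1(13−j) = 4j − 13.
Set 4j − 13 = 27: j = 10.
C(13,10) = 286; 2^10 = 1024; (-2)^3 = -8.
Coefficient = 286 · 1024 · (-8) = -2342912.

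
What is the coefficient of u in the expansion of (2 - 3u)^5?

The general term is C(5,j)·(2)^j·(-3u)^(5-j); the u^1 term has j = 4.
C(5,4) = 5.
Coefficient = C(5,4) · 2^4 · (-3)^1 = 5 · 16 · (-3) = -240.

-240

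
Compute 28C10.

C(28,10) = (28·27·26·25·24·23·22·21·20·19) / 10! = 47621141568000 / 3628800 = 13123110.

13123110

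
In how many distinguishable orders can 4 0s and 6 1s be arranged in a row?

210

Choose positions for the 0s: C(10,4) = 210.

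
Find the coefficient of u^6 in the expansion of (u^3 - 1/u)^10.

General term: C(10,j)·(u^3)^j·(-1/u)^(10-j), with u-exponent 3j − 1(10−j) = 4j − 10.
Set 4j − 10 = 6: j = 4.
C(10,4) = 210; 1^4 = 1; (-1)^6 = 1.
Coefficient = 210 · 1 · 1 = 210.

210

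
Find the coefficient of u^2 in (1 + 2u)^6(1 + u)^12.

270

Coefficient of u^2 = Σ_{j} C(6,j)·2^j·C(12,2-j)·1^(2-j) for j from 0 to 2.
= 66 + 144 + 60 = 270.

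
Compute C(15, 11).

C(15,11) = C(15,4) by symmetry.
C(15,4) = (15·14·13·12) / 4! = 32760 / 24 = 1365.

1365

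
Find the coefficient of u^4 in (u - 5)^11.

-25781250

The general term is C(11,j)·(u)^j·(-5)^(11-j); the u^4 term has j = 4.
C(11,4) = 330.
Coefficient = C(11,4) · (-5)^7 = 330 · (-78125) = -25781250.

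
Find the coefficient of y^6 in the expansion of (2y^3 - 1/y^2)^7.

-560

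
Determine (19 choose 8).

75582

C(19,8) = (19·18·17·16·15·14·13·12) / 8! = 3047466240 / 40320 = 75582.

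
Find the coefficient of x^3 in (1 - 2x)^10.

The general term is C(10,j)·(1)^j·(-2x)^(10-j); the x^3 term has j = 7.
C(10,7) = 120.
Coefficient = C(10,7) · (-2)^3 = 120 · (-8) = -960.

-960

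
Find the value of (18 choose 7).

31824

C(18,7) = (18·17·16·15·14·13·12) / 7! = 160392960 / 5040 = 31824.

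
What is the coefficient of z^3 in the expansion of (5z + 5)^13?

349121093750

The general term is C(13,j)·(5z)^j·(5)^(13-j); the z^3 term has j = 3.
C(13,3) = 286.
Coefficient = C(13,3) · 5^3 · 5^10 = 286 · 125 · 9765625 = 349121093750.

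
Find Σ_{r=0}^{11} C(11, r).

2048

Setting x = 1 in (1+x)^11 gives Σ C(11,r) = 2^11 = 2048.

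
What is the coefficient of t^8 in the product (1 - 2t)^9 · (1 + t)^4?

2016

Coefficient of t^8 = Σ_{j} C(9,j)·(-2)^j·C(4,8-j)·1^(8-j) for j from 4 to 8.
= 2016 + (-16128) + 32256 + (-18432) + 2304 = 2016.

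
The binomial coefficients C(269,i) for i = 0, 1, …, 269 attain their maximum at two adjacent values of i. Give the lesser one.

134

For odd n = 269, C(269,i) peaks at i = (n−1)/2 and (n+1)/2; the lesser is 134.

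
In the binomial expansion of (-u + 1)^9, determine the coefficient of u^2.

The general term is C(9,j)·(-u)^j·(1)^(9-j); the u^2 term has j = 2.
C(9,2) = 36.
Coefficient = C(9,2) = 36.

36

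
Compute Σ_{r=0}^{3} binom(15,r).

576

1 + 15 + 105 + 455 = 576.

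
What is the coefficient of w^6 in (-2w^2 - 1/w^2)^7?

-672

General term: C(7,j)·(-2w^2)^j·(-1/w^2)^(7-j), with w-exponent 2j − 2(7−j) = 4j − 14.
Set 4j − 14 = 6: j = 5.
C(7,5) = 21; (-2)^5 = -32; (-1)^2 = 1.
Coefficient = 21 · (-32) · 1 = -672.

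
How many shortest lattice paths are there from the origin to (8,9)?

24310

Each path is a sequence of 17 steps with 8 rights: C(17,8) = 24310.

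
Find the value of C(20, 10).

184756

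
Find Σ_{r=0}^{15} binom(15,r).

32768

Setting x = 1 in (1+x)^15 gives Σ C(15,r) = 2^15 = 32768.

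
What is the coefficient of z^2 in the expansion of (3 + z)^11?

The general term is C(11,j)·(3)^j·(z)^(11-j); the z^2 term has j = 9.
C(11,9) = 55.
Coefficient = C(11,9) · 3^9 = 55 · 19683 = 1082565.

1082565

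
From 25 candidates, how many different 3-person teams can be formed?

This is C(25,3) = 2300.

2300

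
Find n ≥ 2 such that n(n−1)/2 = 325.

26

n(n−1)/2 = 325 ⇒ n(n−1) = 650. Since 26·25 = 650, n = 26.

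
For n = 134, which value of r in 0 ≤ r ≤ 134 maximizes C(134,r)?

67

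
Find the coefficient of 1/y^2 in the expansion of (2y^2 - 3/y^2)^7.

General term: C(7,j)·(2y^2)^j·(-3/y^2)^(7-j), with y-exponent 2j − 2(7−j) = 4j − 14.
Set 4j − 14 = -2: j = 3.
C(7,3) = 35; 2^3 = 8; (-3)^4 = 81.
Coefficient = 35 · 8 · 81 = 22680.

22680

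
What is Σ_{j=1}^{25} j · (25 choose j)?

419430400

Since j·C(25,j) = 25·C(24,j−1), the sum is 25·2^24 = 25·16777216 = 419430400.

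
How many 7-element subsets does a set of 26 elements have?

657800

C(26,7) = (26·25·24·23·22·21·20) / 7! = 3315312000 / 5040 = 657800.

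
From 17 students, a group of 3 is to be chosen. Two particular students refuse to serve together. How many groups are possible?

665

All 3-subsets: C(17,3) = 680. Those containing both fixed elements: C(15,1) = 15.
680 − 15 = 665.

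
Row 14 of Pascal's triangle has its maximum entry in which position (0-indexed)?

C(14,m) is maximized at m = 14/2 = 7.

7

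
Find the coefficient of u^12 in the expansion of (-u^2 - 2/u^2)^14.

General term: C(14,j)·(-u^2)^j·(-2/u^2)^(14-j), with u-exponent 2j − 2(14−j) = 4j − 28.
Set 4j − 28 = 12: j = 10.
C(14,10) = 1001; (-1)^10 = 1; (-2)^4 = 16.
Coefficient = 1001 · 1 · 16 = 16016.

16016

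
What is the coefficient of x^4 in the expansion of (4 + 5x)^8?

The general term is C(8,j)·(4)^j·(5x)^(8-j); the x^4 term has j = 4.
C(8,4) = 70.
Coefficient = C(8,4) · 4^4 · 5^4 = 70 · 256 · 625 = 11200000.

11200000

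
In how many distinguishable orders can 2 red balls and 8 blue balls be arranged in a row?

45

Choose positions for the red balls: C(10,2) = 45.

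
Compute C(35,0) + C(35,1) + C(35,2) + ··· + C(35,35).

Setting x = 1 in (1+x)^35 gives Σ C(35,i) = 2^35 = 34359738368.

34359738368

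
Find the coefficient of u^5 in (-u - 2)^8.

448

The general term is C(8,j)·(-u)^j·(-2)^(8-j); the u^5 term has j = 5.
C(8,5) = 56.
Coefficient = C(8,5) · (-1)^5 · (-2)^3 = 56 · (-1) · (-8) = 448.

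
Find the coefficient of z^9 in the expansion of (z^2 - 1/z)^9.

-84

General term: C(9,j)·(z^2)^j·(-1/z)^(9-j), with z-exponent 2j − 1(9−j) = 3j − 9.
Set 3j − 9 = 9: j = 6.
C(9,6) = 84; 1^6 = 1; (-1)^3 = -1.
Coefficient = 84 · 1 · (-1) = -84.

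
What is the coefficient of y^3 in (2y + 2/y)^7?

2688

General term: C(7,j)·(2y)^j·(2/y)^(7-j), with y-exponent 1j − 1(7−j) = 2j − 7.
Set 2j − 7 = 3: j = 5.
C(7,5) = 21; 2^5 = 32; 2^2 = 4.
Coefficient = 21 · 32 · 4 = 2688.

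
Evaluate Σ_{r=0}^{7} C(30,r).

2804012

1 + 30 + 435 + 4060 + 27405 + 142506 + 593775 + 2035800 = 2804012.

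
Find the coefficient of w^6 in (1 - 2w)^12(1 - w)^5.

Coefficient of w^6 = Σ_{j} C(12,j)·(-2)^j·C(5,6-j)·(-1)^(6-j) for j from 1 to 6.
= 24 + 1320 + 17600 + 79200 + 126720 + 59136 = 284000.

284000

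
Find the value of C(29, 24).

118755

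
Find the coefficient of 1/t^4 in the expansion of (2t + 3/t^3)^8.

General term: C(8,j)·(2t)^j·(3/t^3)^(8-j), with t-exponent 1j − 3(8−j) = 4j − 24.
Set 4j − 24 = -4: j = 5.
C(8,5) = 56; 2^5 = 32; 3^3 = 27.
Coefficient = 56 · 32 · 27 = 48384.

48384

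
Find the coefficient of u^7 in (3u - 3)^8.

The general term is C(8,j)·(3u)^j·(-3)^(8-j); the u^7 term has j = 7.
C(8,7) = 8.
Coefficient = C(8,7) · 3^7 · (-3)^1 = 8 · 2187 · (-3) = -52488.

-52488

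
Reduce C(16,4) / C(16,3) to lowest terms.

13/4

C(n,k+1)/C(n,k) = (n−k)/(k+1) = (16−3)/(3+1) = 13/4.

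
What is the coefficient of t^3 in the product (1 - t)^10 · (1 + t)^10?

0

Coefficient of t^3 = Σ_{j} C(10,j)·(-1)^j·C(10,3-j)·1^(3-j) for j from 0 to 3.
= 120 + (-450) + 450 + (-120) = 0.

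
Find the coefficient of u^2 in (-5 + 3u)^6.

The general term is C(6,j)·(-5)^j·(3u)^(6-j); the u^2 term has j = 4.
C(6,4) = 15.
Coefficient = C(6,4) · (-5)^4 · 3^2 = 15 · 625 · 9 = 84375.

84375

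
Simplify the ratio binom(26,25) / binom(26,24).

2/25

C(n,k+1)/C(n,k) = (n−k)/(k+1) = (26−24)/(24+1) = 2/25.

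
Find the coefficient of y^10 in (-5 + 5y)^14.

The general term is C(14,j)·(-5)^j·(5y)^(14-j); the y^10 term has j = 4.
C(14,4) = 1001.
Coefficient = C(14,4) · (-5)^4 · 5^10 = 1001 · 625 · 9765625 = 6109619140625.

6109619140625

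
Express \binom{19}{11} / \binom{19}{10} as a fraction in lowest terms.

9/11

C(n,k+1)/C(n,k) = (n−k)/(k+1) = (19−10)/(10+1) = 9/11.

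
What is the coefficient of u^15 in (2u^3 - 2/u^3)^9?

18432

General term: C(9,j)·(2u^3)^j·(-2/u^3)^(9-j), with u-exponent 3j − 3(9−j) = 6j − 27.
Set 6j − 27 = 15: j = 7.
C(9,7) = 36; 2^7 = 128; (-2)^2 = 4.
Coefficient = 36 · 128 · 4 = 18432.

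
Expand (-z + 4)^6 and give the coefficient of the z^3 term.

-1280

The general term is C(6,j)·(-z)^j·(4)^(6-j); the z^3 term has j = 3.
C(6,3) = 20.
Coefficient = C(6,3) · (-1)^3 · 4^3 = 20 · (-1) · 64 = -1280.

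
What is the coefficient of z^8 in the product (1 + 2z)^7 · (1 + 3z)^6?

Coefficient of z^8 = Σ_{j} C(7,j)·2^j·C(6,8-j)·3^(8-j) for j from 2 to 7.
= 61236 + 408240 + 680400 + 362880 + 60480 + 2304 = 1575540.

1575540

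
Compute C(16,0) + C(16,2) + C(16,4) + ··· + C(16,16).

Half of (1+1)^16 + (1−1)^16 gives the even-index sum: 2^15 = 32768.

32768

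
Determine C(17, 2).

136

C(17,2) = (17·16) / 2! = 272 / 2 = 136.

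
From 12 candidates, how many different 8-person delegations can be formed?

This is C(12,8) = 495.

495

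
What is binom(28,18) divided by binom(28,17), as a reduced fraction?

11/18

C(n,k+1)/C(n,k) = (n−k)/(k+1) = (28−17)/(17+1) = 11/18.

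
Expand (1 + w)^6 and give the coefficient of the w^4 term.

15

The general term is C(6,j)·(1)^j·(w)^(6-j); the w^4 term has j = 2.
C(6,2) = 15.
Coefficient = C(6,2) = 15.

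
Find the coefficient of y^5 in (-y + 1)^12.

The general term is C(12,j)·(-y)^j·(1)^(12-j); the y^5 term has j = 5.
C(12,5) = 792.
Coefficient = C(12,5) · (-1)^5 = 792 · (-1) = -792.

-792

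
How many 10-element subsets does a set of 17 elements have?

19448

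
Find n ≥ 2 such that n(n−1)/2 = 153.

n(n−1)/2 = 153 ⇒ n(n−1) = 306. Since 18·17 = 306, n = 18.

18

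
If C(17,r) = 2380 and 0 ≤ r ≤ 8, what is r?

4

C(17,r) increases on 0 ≤ r ≤ 8. C(17,3) = 680 and C(17,4) = 2380, so r = 4.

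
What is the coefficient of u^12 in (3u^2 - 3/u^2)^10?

General term: C(10,j)·(3u^2)^j·(-3/u^2)^(10-j), with u-exponent 2j − 2(10−j) = 4j − 20.
Set 4j − 20 = 12: j = 8.
C(10,8) = 45; 3^8 = 6561; (-3)^2 = 9.
Coefficient = 45 · 6561 · 9 = 2657205.

2657205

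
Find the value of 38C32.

C(38,32) = C(38,6) by symmetry.
C(38,6) = (38·37·36·35·34·33) / 6! = 1987690320 / 720 = 2760681.

2760681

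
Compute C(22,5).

26334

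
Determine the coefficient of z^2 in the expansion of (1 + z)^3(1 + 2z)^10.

243

Coefficient of z^2 = Σ_{j} C(3,j)·1^j·C(10,2-j)·2^(2-j) for j from 0 to 2.
= 180 + 60 + 3 = 243.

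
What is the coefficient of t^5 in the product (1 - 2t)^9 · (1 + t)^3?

Coefficient of t^5 = Σ_{j} C(9,j)·(-2)^j·C(3,5-j)·1^(5-j) for j from 2 to 5.
= 144 + (-2016) + 6048 + (-4032) = 144.

144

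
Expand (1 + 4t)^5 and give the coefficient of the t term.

20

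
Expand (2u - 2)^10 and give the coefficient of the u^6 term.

215040

The general term is C(10,j)·(2u)^j·(-2)^(10-j); the u^6 term has j = 6.
C(10,6) = 210.
Coefficient = C(10,6) · 2^6 · (-2)^4 = 210 · 64 · 16 = 215040.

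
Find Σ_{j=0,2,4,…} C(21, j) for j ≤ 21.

Half of (1+1)^21 + (1−1)^21 gives the even-index sum: 2^20 = 1048576.

1048576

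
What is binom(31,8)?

7888725

C(31,8) = (31·30·29·28·27·26·25·24) / 8! = 318073392000 / 40320 = 7888725.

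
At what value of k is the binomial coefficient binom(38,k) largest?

C(38,k) is maximized at k = 38/2 = 19.

19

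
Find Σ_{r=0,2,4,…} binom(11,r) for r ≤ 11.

1024

Even-r terms of row 11 sum to 2^10 = 1024.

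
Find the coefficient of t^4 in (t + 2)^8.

1120

The general term is C(8,j)·(t)^j·(2)^(8-j); the t^4 term has j = 4.
C(8,4) = 70.
Coefficient = C(8,4) · 2^4 = 70 · 16 = 1120.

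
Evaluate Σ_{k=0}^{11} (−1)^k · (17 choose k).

The partial alternating sum Σ_{k=0}^{11} (−1)^k C(17,k) = (−1)^11 C(16,11) = -4368.

-4368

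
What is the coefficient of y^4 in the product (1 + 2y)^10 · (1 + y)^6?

Coefficient of y^4 = Σ_{j} C(10,j)·2^j·C(6,4-j)·1^(4-j) for j from 0 to 4.
= 15 + 400 + 2700 + 5760 + 3360 = 12235.

12235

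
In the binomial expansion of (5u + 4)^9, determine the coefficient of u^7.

The general term is C(9,j)·(5u)^j·(4)^(9-j); the u^7 term has j = 7.
C(9,7) = 36.
Coefficient = C(9,7) · 5^7 · 4^2 = 36 · 78125 · 16 = 45000000.

45000000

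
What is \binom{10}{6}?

C(10,6) = C(10,4) by symmetry.
C(10,4) = (10·9·8·7) / 4! = 5040 / 24 = 210.

210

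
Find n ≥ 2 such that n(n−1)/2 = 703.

38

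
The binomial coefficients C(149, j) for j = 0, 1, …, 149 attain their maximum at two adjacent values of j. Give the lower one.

For odd n = 149, C(149,j) peaks at j = (n−1)/2 and (n+1)/2; the lower is 74.

74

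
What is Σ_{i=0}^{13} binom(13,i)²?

10400600

Σ C(13,i)² is the coefficient of x^13 in (1+x)^13(1+x)^13 = (1+x)^26, i.e. C(26,13) = 10400600.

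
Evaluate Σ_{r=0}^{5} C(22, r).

35443

1 + 22 + 231 + 1540 + 7315 + 26334 = 35443.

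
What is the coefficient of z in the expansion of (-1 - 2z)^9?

The general term is C(9,j)·(-1)^j·(-2z)^(9-j); the z^1 term has j = 8.
C(9,8) = 9.
Coefficient = C(9,8) · (-2)^1 = 9 · (-2) = -18.

-18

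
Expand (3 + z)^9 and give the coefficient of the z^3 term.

61236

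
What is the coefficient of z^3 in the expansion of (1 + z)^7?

The general term is C(7,j)·(1)^j·(z)^(7-j); the z^3 term has j = 4.
C(7,4) = 35.
Coefficient = C(7,4) = 35.

35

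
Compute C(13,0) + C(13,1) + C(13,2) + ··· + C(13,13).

8192

Setting x = 1 in (1+x)^13 gives Σ C(13,k) = 2^13 = 8192.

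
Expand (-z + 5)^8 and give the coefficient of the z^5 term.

The general term is C(8,j)·(-z)^j·(5)^(8-j); the z^5 term has j = 5.
C(8,5) = 56.
Coefficient = C(8,5) · (-1)^5 · 5^3 = 56 · (-1) · 125 = -7000.

-7000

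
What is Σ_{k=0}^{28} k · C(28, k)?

Since k·C(28,k) = 28·C(27,k−1), the sum is 28·2^27 = 28·134217728 = 3758096384.

3758096384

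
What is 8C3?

C(8,3) = (8·7·6) / 3! = 336 / 6 = 56.

56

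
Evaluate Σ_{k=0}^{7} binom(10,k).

1 + 10 + 45 + 120 + 210 + 252 + 210 + 120 = 968.

968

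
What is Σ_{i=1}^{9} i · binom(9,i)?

Since i·C(9,i) = 9·C(8,i−1), the sum is 9·2^8 = 9·256 = 2304.

2304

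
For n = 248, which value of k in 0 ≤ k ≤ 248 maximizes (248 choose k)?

124

C(248,k) is maximized at k = 248/2 = 124.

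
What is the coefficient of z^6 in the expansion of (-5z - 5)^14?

18328857421875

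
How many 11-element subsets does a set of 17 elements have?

12376

C(17,11) = C(17,6) by symmetry.
C(17,6) = (17·16·15·14·13·12) / 6! = 8910720 / 720 = 12376.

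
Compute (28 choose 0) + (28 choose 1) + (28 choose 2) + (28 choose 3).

1 + 28 + 378 + 3276 = 3683.

3683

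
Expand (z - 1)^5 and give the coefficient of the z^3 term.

The general term is C(5,j)·(z)^j·(-1)^(5-j); the z^3 term has j = 3.
C(5,3) = 10.
Coefficient = C(5,3) = 10.

10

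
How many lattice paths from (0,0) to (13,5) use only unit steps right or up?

8568

Each path is a sequence of 18 steps with 13 rights: C(18,13) = 8568.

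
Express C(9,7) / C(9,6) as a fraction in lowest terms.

C(n,k+1)/C(n,k) = (n−k)/(k+1) = (9−6)/(6+1) = 3/7.

3/7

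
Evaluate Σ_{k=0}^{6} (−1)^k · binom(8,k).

7

The partial alternating sum Σ_{k=0}^{6} (−1)^k C(8,k) = (−1)^6 C(7,6) = 7.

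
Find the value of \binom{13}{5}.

C(13,5) = (13·12·11·10·9) / 5! = 154440 / 120 = 1287.

1287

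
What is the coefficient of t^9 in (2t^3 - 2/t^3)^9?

-43008

General term: C(9,j)·(2t^3)^j·(-2/t^3)^(9-j), with t-exponent 3j − 3(9−j) = 6j − 27.
Set 6j − 27 = 9: j = 6.
C(9,6) = 84; 2^6 = 64; (-2)^3 = -8.
Coefficient = 84 · 64 · (-8) = -43008.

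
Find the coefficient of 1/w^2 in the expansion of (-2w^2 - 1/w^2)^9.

-2016

General term: C(9,j)·(-2w^2)^j·(-1/w^2)^(9-j), with w-exponent 2j − 2(9−j) = 4j − 18.
Set 4j − 18 = -2: j = 4.
C(9,4) = 126; (-2)^4 = 16; (-1)^5 = -1.
Coefficient = 126 · 16 · (-1) = -2016.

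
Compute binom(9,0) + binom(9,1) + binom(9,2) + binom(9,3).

1 + 9 + 36 + 84 = 130.

130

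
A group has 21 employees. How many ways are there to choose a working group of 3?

1330

This is C(21,3) = 1330.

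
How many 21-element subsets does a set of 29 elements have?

C(29,21) = C(29,8) by symmetry.
C(29,8) = (29·28·27·26·25·24·23·22) / 8! = 173059286400 / 40320 = 4292145.

4292145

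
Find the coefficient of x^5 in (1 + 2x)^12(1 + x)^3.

54648

Coefficient of x^5 = Σ_{j} C(12,j)·2^j·C(3,5-j)·1^(5-j) for j from 2 to 5.
= 264 + 5280 + 23760 + 25344 = 54648.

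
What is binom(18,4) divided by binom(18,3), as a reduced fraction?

C(n,k+1)/C(n,k) = (n−k)/(k+1) = (18−3)/(3+1) = 15/4.

15/4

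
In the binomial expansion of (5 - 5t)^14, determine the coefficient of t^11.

-2221679687500

The general term is C(14,j)·(5)^j·(-5t)^(14-j); the t^11 term has j = 3.
C(14,3) = 364.
Coefficient = C(14,3) · 5^3 · (-5)^11 = 364 · 125 · (-48828125) = -2221679687500.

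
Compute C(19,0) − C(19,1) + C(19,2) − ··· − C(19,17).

The partial alternating sum Σ_{k=0}^{17} (−1)^k C(19,k) = (−1)^17 C(18,17) = -18.

-18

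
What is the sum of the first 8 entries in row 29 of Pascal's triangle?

2182396

1 + 29 + 406 + 3654 + 23751 + 118755 + 475020 + 1560780 = 2182396.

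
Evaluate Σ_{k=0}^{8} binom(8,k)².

12870

By Vandermonde's identity, Σ C(8,k)² = C(16,8) = 12870.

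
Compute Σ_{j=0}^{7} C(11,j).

1816

1 + 11 + 55 + 165 + 330 + 462 + 462 + 330 = 1816.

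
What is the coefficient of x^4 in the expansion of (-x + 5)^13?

The general term is C(13,j)·(-x)^j·(5)^(13-j); the x^4 term has j = 4.
C(13,4) = 715.
Coefficient = C(13,4) · 5^9 = 715 · 1953125 = 1396484375.

1396484375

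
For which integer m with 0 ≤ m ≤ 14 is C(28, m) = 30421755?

12

C(28,m) increases on 0 ≤ m ≤ 14. C(28,11) = 21474180 and C(28,12) = 30421755, so m = 12.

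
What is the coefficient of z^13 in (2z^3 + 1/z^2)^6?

192

General term: C(6,j)·(2z^3)^j·(1/z^2)^(6-j), with z-exponent 3j − 2(6−j) = 5j − 12.
Set 5j − 12 = 13: j = 5.
C(6,5) = 6; 2^5 = 32; 1^1 = 1.
Coefficient = 6 · 32 · 1 = 192.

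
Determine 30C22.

C(30,22) = C(30,8) by symmetry.
C(30,8) = (30·29·28·27·26·25·24·23) / 8! = 235989936000 / 40320 = 5852925.

5852925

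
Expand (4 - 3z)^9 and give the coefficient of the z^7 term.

-1259712

The general term is C(9,j)·(4)^j·(-3z)^(9-j); the z^7 term has j = 2.
C(9,2) = 36.
Coefficient = C(9,2) · 4^2 · (-3)^7 = 36 · 16 · (-2187) = -1259712.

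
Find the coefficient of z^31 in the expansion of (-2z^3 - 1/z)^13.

-159744

General term: C(13,j)·(-2z^3)^j·(-1/z)^(13-j), with z-exponent 3j − 1(13−j) = 4j − 13.
Set 4j − 13 = 31: j = 11.
C(13,11) = 78; (-2)^11 = -2048; (-1)^2 = 1.
Coefficient = 78 · (-2048) · 1 = -159744.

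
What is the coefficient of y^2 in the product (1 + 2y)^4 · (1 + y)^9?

Coefficient of y^2 = Σ_{j} C(4,j)·2^j·C(9,2-j)·1^(2-j) for j from 0 to 2.
= 36 + 72 + 24 = 132.

132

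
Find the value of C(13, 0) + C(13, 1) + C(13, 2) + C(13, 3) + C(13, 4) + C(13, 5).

1 + 13 + 78 + 286 + 715 + 1287 = 2380.

2380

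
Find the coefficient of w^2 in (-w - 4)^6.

The general term is C(6,j)·(-w)^j·(-4)^(6-j); the w^2 term has j = 2.
C(6,2) = 15.
Coefficient = C(6,2) · (-4)^4 = 15 · 256 = 3840.

3840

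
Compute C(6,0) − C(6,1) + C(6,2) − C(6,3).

The partial alternating sum Σ_{k=0}^{3} (−1)^k C(6,k) = (−1)^3 C(5,3) = -10.

-10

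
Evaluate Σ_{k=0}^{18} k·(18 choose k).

2359296

Since k·C(18,k) = 18·C(17,k−1), the sum is 18·2^17 = 18·131072 = 2359296.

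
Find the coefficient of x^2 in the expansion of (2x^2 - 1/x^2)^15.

General term: C(15,j)·(2x^2)^j·(-1/x^2)^(15-j), with x-exponent 2j − 2(15−j) = 4j − 30.
Set 4j − 30 = 2: j = 8.
C(15,8) = 6435; 2^8 = 256; (-1)^7 = -1.
Coefficient = 6435 · 256 · (-1) = -1647360.

-1647360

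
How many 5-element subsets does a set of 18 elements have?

8568

C(18,5) = (18·17·16·15·14) / 5! = 1028160 / 120 = 8568.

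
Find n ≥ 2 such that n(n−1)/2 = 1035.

n(n−1)/2 = 1035 ⇒ n(n−1) = 2070. Since 46·45 = 2070, n = 46.

46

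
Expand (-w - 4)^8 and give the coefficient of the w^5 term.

The general term is C(8,j)·(-w)^j·(-4)^(8-j); the w^5 term has j = 5.
C(8,5) = 56.
Coefficient = C(8,5) · (-1)^5 · (-4)^3 = 56 · (-1) · (-64) = 3584.

3584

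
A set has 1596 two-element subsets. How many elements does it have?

n(n−1)/2 = 1596 ⇒ n(n−1) = 3192. Since 57·56 = 3192, n = 57.

57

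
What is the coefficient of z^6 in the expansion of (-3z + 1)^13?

The general term is C(13,j)·(-3z)^j·(1)^(13-j); the z^6 term has j = 6.
C(13,6) = 1716.
Coefficient = C(13,6) · (-3)^6 = 1716 · 729 = 1250964.

1250964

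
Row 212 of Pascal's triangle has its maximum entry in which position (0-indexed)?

106

C(212,r) is maximized at r = 212/2 = 106.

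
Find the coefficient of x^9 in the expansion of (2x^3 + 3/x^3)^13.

General term: C(13,j)·(2x^3)^j·(3/x^3)^(13-j), with x-exponent 3j − 3(13−j) = 6j − 39.
Set 6j − 39 = 9: j = 8.
C(13,8) = 1287; 2^8 = 256; 3^5 = 243.
Coefficient = 1287 · 256 · 243 = 80061696.

80061696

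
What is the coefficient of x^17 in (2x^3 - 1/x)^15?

General term: C(15,j)·(2x^3)^j·(-1/x)^(15-j), with x-exponent 3j − 1(15−j) = 4j − 15.
Set 4j − 15 = 17: j = 8.
C(15,8) = 6435; 2^8 = 256; (-1)^7 = -1.
Coefficient = 6435 · 256 · (-1) = -1647360.

-1647360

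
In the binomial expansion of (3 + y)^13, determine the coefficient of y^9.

57915

The general term is C(13,j)·(3)^j·(y)^(13-j); the y^9 term has j = 4.
C(13,4) = 715.
Coefficient = C(13,4) · 3^4 = 715 · 81 = 57915.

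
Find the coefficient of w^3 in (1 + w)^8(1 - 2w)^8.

56

Coefficient of w^3 = Σ_{j} C(8,j)·1^j·C(8,3-j)·(-2)^(3-j) for j from 0 to 3.
= (-448) + 896 + (-448) + 56 = 56.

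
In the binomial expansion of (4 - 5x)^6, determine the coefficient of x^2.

96000

The general term is C(6,j)·(4)^j·(-5x)^(6-j); the x^2 term has j = 4.
C(6,4) = 15.
Coefficient = C(6,4) · 4^4 · (-5)^2 = 15 · 256 · 25 = 96000.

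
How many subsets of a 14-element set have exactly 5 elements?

2002

Choose the 5 positions: C(14,5) = 2002.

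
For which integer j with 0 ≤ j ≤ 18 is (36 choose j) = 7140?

3

C(36,j) increases on 0 ≤ j ≤ 18. C(36,2) = 630 and C(36,3) = 7140, so j = 3.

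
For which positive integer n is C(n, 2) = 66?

12

n(n−1)/2 = 66 ⇒ n(n−1) = 132. Since 12·11 = 132, n = 12.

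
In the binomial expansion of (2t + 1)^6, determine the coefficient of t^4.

240

The general term is C(6,j)·(2t)^j·(1)^(6-j); the t^4 term has j = 4.
C(6,4) = 15.
Coefficient = C(6,4) · 2^4 = 15 · 16 = 240.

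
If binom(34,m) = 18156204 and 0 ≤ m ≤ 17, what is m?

C(34,m) increases on 0 ≤ m ≤ 17. C(34,7) = 5379616 and C(34,8) = 18156204, so m = 8.

8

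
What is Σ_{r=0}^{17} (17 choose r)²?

2333606220

Σ C(17,r)² is the coefficient of x^17 in (1+x)^17(1+x)^17 = (1+x)^34, i.e. C(34,17) = 2333606220.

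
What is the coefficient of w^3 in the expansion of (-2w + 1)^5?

The general term is C(5,j)·(-2w)^j·(1)^(5-j); the w^3 term has j = 3.
C(5,3) = 10.
Coefficient = C(5,3) · (-2)^3 = 10 · (-8) = -80.

-80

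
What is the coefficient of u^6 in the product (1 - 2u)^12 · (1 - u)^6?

369305

Coefficient of u^6 = Σ_{j} C(12,j)·(-2)^j·C(6,6-j)·(-1)^(6-j) for j from 0 to 6.
= 1 + 144 + 3960 + 35200 + 118800 + 152064 + 59136 = 369305.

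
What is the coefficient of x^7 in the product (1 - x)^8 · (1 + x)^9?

Coefficient of x^7 = Σ_{j} C(8,j)·(-1)^j·C(9,7-j)·1^(7-j) for j from 0 to 7.
= 36 + (-672) + 3528 + (-7056) + 5880 + (-2016) + 252 + (-8) = -56.

-56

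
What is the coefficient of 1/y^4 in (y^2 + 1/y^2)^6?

15

General term: C(6,j)·(y^2)^j·(1/y^2)^(6-j), with y-exponent 2j − 2(6−j) = 4j − 12.
Set 4j − 12 = -4: j = 2.
C(6,2) = 15; 1^2 = 1; 1^4 = 1.
Coefficient = 15 · 1 · 1 = 15.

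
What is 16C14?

C(16,14) = C(16,2) by symmetry.
C(16,2) = (16·15) / 2! = 240 / 2 = 120.

120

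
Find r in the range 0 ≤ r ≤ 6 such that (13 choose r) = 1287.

5

C(13,r) increases on 0 ≤ r ≤ 6. C(13,4) = 715 and C(13,5) = 1287, so r = 5.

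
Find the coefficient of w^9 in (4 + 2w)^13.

93716480

The general term is C(13,j)·(4)^j·(2w)^(13-j); the w^9 term has j = 4.
C(13,4) = 715.
Coefficient = C(13,4) · 4^4 · 2^9 = 715 · 256 · 512 = 93716480.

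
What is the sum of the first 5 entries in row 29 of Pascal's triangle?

1 + 29 + 406 + 3654 + 23751 = 27841.

27841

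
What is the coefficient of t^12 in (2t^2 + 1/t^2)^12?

112640

General term: C(12,j)·(2t^2)^j·(1/t^2)^(12-j), with t-exponent 2j − 2(12−j) = 4j − 24.
Set 4j − 24 = 12: j = 9.
C(12,9) = 220; 2^9 = 512; 1^3 = 1.
Coefficient = 220 · 512 · 1 = 112640.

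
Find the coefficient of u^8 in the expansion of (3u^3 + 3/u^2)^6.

10935

General term: C(6,j)·(3u^3)^j·(3/u^2)^(6-j), with u-exponent 3j − 2(6−j) = 5j − 12.
Set 5j − 12 = 8: j = 4.
C(6,4) = 15; 3^4 = 81; 3^2 = 9.
Coefficient = 15 · 81 · 9 = 10935.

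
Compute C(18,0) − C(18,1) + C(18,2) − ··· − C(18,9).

The partial alternating sum Σ_{k=0}^{9} (−1)^k C(18,k) = (−1)^9 C(17,9) = -24310.

-24310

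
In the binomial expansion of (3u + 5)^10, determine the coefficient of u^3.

253125000

The general term is C(10,j)·(3u)^j·(5)^(10-j); the u^3 term has j = 3.
C(10,3) = 120.
Coefficient = C(10,3) · 3^3 · 5^7 = 120 · 27 · 78125 = 253125000.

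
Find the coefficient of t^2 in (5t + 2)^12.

The general term is C(12,j)·(5t)^j·(2)^(12-j); the t^2 term has j = 2.
C(12,2) = 66.
Coefficient = C(12,2) · 5^2 · 2^10 = 66 · 25 · 1024 = 1689600.

1689600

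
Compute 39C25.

C(39,25) = C(39,14) by symmetry.
C(39,14) = (39·38·37·36·35·34·33·32·31·30·29·28·27·26) / 14! = 1315041316842168115200 / 87178291200 = 15084504396.

15084504396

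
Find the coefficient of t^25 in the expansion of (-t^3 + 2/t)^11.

General term: C(11,j)·(-t^3)^j·(2/t)^(11-j), with t-exponent 3j − 1(11−j) = 4j − 11.
Set 4j − 11 = 25: j = 9.
C(11,9) = 55; (-1)^9 = -1; 2^2 = 4.
Coefficient = 55 · (-1) · 4 = -220.

-220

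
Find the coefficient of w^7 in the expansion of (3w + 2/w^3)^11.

1299078

General term: C(11,j)·(3w)^j·(2/w^3)^(11-j), with w-exponent 1j − 3(11−j) = 4j − 33.
Set 4j − 33 = 7: j = 10.
C(11,10) = 11; 3^10 = 59049; 2^1 = 2.
Coefficient = 11 · 59049 · 2 = 1299078.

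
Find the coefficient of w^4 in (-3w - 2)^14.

83026944

The general term is C(14,j)·(-3w)^j·(-2)^(14-j); the w^4 term has j = 4.
C(14,4) = 1001.
Coefficient = C(14,4) · (-3)^4 · (-2)^10 = 1001 · 81 · 1024 = 83026944.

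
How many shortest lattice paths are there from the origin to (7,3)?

120

Each path is a sequence of 10 steps with 7 rights: C(10,7) = 120.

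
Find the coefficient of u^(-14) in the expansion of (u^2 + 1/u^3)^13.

General term: C(13,j)·(u^2)^j·(1/u^3)^(13-j), with u-exponent 2j − 3(13−j) = 5j − 39.
Set 5j − 39 = -14: j = 5.
C(13,5) = 1287; 1^5 = 1; 1^8 = 1.
Coefficient = 1287 · 1 · 1 = 1287.

1287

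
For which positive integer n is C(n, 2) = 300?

25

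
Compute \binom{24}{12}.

2704156

C(24,12) = (24·23·22·21·20·19·18·17·16·15·14·13) / 12! = 1295295050649600 / 479001600 = 2704156.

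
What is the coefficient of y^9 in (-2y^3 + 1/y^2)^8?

-1792

General term: C(8,j)·(-2y^3)^j·(1/y^2)^(8-j), with y-exponent 3j − 2(8−j) = 5j − 16.
Set 5j − 16 = 9: j = 5.
C(8,5) = 56; (-2)^5 = -32; 1^3 = 1.
Coefficient = 56 · (-32) · 1 = -1792.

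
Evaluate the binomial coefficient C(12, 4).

495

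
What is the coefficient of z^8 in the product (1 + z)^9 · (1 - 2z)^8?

-1463

Coefficient of z^8 = Σ_{j} C(9,j)·1^j·C(8,8-j)·(-2)^(8-j) for j from 0 to 8.
= 256 + (-9216) + 64512 + (-150528) + 141120 + (-56448) + 9408 + (-576) + 9 = -1463.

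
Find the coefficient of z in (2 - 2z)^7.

The general term is C(7,j)·(2)^j·(-2z)^(7-j); the z^1 term has j = 6.
C(7,6) = 7.
Coefficient = C(7,6) · 2^6 · (-2)^1 = 7 · 64 · (-2) = -896.

-896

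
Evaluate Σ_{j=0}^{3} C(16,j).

697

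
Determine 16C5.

4368

C(16,5) = (16·15·14·13·12) / 5! = 524160 / 120 = 4368.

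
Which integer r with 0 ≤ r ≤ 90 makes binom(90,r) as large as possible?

45

C(90,r) is maximized at r = 90/2 = 45.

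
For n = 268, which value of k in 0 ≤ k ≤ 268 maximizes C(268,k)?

C(268,k) is maximized at k = 268/2 = 134.

134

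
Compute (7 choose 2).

21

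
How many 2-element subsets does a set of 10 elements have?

45

C(10,2) = (10·9) / 2! = 90 / 2 = 45.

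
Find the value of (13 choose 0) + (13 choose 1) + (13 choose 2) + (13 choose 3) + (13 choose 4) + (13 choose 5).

2380

1 + 13 + 78 + 286 + 715 + 1287 = 2380.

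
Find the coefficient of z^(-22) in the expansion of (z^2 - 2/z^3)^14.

1025024

General term: C(14,j)·(z^2)^j·(-2/z^3)^(14-j), with z-exponent 2j − 3(14−j) = 5j − 42.
Set 5j − 42 = -22: j = 4.
C(14,4) = 1001; 1^4 = 1; (-2)^10 = 1024.
Coefficient = 1001 · 1 · 1024 = 1025024.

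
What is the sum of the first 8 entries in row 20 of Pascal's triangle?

1 + 20 + 190 + 1140 + 4845 + 15504 + 38760 + 77520 = 137980.

137980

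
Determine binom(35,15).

3247943160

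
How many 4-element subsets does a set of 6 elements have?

C(6,4) = C(6,2) by symmetry.
C(6,2) = (6·5) / 2! = 30 / 2 = 15.

15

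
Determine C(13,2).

78

C(13,2) = (13·12) / 2! = 156 / 2 = 78.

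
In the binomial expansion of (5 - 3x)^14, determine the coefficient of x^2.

199951171875

The general term is C(14,j)·(5)^j·(-3x)^(14-j); the x^2 term has j = 12.
C(14,12) = 91.
Coefficient = C(14,12) · 5^12 · (-3)^2 = 91 · 244140625 · 9 = 199951171875.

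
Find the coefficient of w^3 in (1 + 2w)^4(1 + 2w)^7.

1320

Coefficient of w^3 = Σ_{j} C(4,j)·2^j·C(7,3-j)·2^(3-j) for j from 0 to 3.
= 280 + 672 + 336 + 32 = 1320.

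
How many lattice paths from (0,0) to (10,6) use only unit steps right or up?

Each path is a sequence of 16 steps with 10 rights: C(16,10) = 8008.

8008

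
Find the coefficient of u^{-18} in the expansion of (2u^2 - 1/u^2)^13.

-312

General term: C(13,j)·(2u^2)^j·(-1/u^2)^(13-j), with u-exponent 2j − 2(13−j) = 4j − 26.
Set 4j − 26 = -18: j = 2.
C(13,2) = 78; 2^2 = 4; (-1)^11 = -1.
Coefficient = 78 · 4 · (-1) = -312.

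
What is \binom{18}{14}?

3060

C(18,14) = C(18,4) by symmetry.
C(18,4) = (18·17·16·15) / 4! = 73440 / 24 = 3060.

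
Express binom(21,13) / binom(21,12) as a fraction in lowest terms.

C(n,k+1)/C(n,k) = (n−k)/(k+1) = (21−12)/(12+1) = 9/13.

9/13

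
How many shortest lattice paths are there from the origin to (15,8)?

490314

Each path is a sequence of 23 steps with 15 rights: C(23,15) = 490314.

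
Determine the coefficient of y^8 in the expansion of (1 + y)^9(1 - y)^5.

Coefficient of y^8 = Σ_{j} C(9,j)·1^j·C(5,8-j)·(-1)^(8-j) for j from 3 to 8.
= (-84) + 630 + (-1260) + 840 + (-180) + 9 = -45.

-45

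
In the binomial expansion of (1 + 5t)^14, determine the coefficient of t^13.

17089843750

The general term is C(14,j)·(1)^j·(5t)^(14-j); the t^13 term has j = 1.
C(14,1) = 14.
Coefficient = C(14,1) · 5^13 = 14 · 1220703125 = 17089843750.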